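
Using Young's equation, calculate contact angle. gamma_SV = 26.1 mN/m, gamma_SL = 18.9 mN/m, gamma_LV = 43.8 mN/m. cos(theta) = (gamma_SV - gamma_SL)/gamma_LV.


cos(theta) = (gamma_SV - gamma_SL) / gamma_LV
cos(theta) = (26.1 - 18.9) / 43.8
cos(theta) = 0.164384
theta = arccos(0.164384) = 80.54 degrees

80.54


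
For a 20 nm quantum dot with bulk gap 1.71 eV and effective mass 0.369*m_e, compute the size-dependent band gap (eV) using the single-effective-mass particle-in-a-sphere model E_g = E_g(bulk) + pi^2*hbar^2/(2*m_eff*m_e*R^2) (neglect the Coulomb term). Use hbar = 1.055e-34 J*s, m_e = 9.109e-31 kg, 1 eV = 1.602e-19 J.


Radius R = 20/2 nm = 1e-08 m
Confinement energy dE = pi^2 * hbar^2 / (2 * m_eff * m_e * R^2)
dE = pi^2 * (1.055e-34)^2 / (2 * 0.369 * 9.109e-31 * (1e-08)^2) J, divided by 1.602e-19 J/eV
dE = 0.0102 eV
Total band gap = E_g(bulk) + dE = 1.71 + 0.0102 = 1.7202 eV

1.7202


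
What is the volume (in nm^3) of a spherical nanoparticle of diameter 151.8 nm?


Radius r = 151.8/2 = 75.9 nm
Volume V = (4/3) * pi * r^3
V = (4/3) * pi * (75.9)^3
V = 1831529.58 nm^3

1831529.58


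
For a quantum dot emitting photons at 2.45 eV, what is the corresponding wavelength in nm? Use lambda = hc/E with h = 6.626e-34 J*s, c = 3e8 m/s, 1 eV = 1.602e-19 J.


Convert energy: E = 2.45 eV = 2.45 * 1.602e-19 = 3.9249e-19 J
lambda = h*c / E = 6.626e-34 * 3e8 / 3.9249e-19
lambda = 5.06459e-07 m = 506.5 nm

506.5


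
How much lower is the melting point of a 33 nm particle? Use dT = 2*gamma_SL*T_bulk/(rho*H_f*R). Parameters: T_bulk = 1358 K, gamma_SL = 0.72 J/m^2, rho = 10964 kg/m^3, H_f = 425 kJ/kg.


Radius R = 33/2 = 16.5 nm = 1.65e-08 m
Convert H_f = 425 kJ/kg = 425000 J/kg
dT = 2 * gamma_SL * T_bulk / (rho * H_f * R)
dT = 2 * 0.72 * 1358 / (10964 * 425000 * 1.65e-08)
dT = 25.4 K

25.4


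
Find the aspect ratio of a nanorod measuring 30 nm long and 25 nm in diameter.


Aspect ratio AR = length / diameter
AR = 30 / 25
AR = 1.2

1.2


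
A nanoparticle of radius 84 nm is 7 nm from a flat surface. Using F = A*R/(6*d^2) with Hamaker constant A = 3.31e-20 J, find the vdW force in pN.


Convert to SI: R = 84 nm = 8.4e-08 m, d = 7 nm = 7e-09 m
F = A * R / (6 * d^2)
F = 3.31e-20 * 8.4e-08 / (6 * (7e-09)^2)
F = 9.45714e-12 N = 9.457 pN

9.457


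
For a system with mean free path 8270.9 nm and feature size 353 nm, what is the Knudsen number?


Knudsen number Kn = lambda / L
Kn = 8270.9 / 353
Kn = 23.4303

23.4303


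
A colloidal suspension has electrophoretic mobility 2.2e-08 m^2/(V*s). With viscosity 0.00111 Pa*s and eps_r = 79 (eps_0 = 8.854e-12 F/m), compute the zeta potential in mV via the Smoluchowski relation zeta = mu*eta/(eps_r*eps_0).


Smoluchowski equation: zeta = mu * eta / (eps_r * eps_0)
zeta = 2.2e-08 * 0.00111 / (79 * 8.854e-12)
zeta = 0.034912 V = 34.91 mV

34.91


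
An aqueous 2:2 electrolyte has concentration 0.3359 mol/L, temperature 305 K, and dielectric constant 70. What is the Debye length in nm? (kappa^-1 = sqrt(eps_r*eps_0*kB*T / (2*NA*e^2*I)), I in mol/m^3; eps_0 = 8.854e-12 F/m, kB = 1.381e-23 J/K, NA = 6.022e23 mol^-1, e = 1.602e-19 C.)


Ionic strength I = 0.3359 * 2^2 * 1000 = 1343.6 mol/m^3
kappa^-1 = sqrt(70 * 8.854e-12 * 1.381e-23 * 305 / (2 * 6.022e23 * (1.602e-19)^2 * 1343.6))
kappa^-1 = 0.251 nm

0.251


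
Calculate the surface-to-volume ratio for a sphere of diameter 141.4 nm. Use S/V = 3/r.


Radius r = 141.4/2 = 70.7 nm
S/V = 3 / r = 3 / 70.7
S/V = 0.0424 nm^-1

0.0424


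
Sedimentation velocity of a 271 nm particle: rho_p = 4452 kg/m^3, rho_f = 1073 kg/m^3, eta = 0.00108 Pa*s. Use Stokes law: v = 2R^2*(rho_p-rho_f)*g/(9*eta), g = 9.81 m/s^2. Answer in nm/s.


Radius R = 271/2 nm = 1.355e-07 m
Density difference = 4452 - 1073 = 3379 kg/m^3
v = 2 * R^2 * (rho_p - rho_f) * g / (9 * eta)
v = 2 * (1.355e-07)^2 * 3379 * 9.81 / (9 * 0.00108)
v = 1.25227e-07 m/s = 125.2274 nm/s

125.2274


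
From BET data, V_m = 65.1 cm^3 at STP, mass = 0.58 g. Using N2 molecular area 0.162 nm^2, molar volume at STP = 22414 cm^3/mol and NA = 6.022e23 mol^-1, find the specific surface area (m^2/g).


Number of moles in monolayer = V_m / 22414 = 65.1 / 22414 = 0.00290443
Number of molecules = moles * NA = 0.00290443 * 6.022e23
SA = molecules * sigma / mass
SA = (65.1 / 22414) * 6.022e23 * 0.162e-18 / 0.58
SA = 488.5 m^2/g

488.5


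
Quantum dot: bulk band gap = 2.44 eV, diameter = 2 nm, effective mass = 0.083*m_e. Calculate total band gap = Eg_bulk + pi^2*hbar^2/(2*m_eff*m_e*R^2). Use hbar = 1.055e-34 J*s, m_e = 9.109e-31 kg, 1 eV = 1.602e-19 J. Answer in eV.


Radius R = 2/2 nm = 1e-09 m
Confinement energy dE = pi^2 * hbar^2 / (2 * m_eff * m_e * R^2)
dE = pi^2 * (1.055e-34)^2 / (2 * 0.083 * 9.109e-31 * (1e-09)^2) J, divided by 1.602e-19 J/eV
dE = 4.5349 eV
Total band gap = E_g(bulk) + dE = 2.44 + 4.5349 = 6.9749 eV

6.9749


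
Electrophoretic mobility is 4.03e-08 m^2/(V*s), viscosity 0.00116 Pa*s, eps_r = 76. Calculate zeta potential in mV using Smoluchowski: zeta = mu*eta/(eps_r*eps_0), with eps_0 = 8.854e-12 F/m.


Smoluchowski equation: zeta = mu * eta / (eps_r * eps_0)
zeta = 4.03e-08 * 0.00116 / (76 * 8.854e-12)
zeta = 0.069472 V = 69.47 mV

69.47


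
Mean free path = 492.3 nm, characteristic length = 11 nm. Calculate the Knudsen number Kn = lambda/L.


Knudsen number Kn = lambda / L
Kn = 492.3 / 11
Kn = 44.7545

44.7545


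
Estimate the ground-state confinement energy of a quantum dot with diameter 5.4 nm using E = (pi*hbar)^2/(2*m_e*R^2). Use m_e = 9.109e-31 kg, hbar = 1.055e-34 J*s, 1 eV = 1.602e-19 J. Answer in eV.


Radius R = 5.4/2 = 2.7 nm = 2.7e-09 m
E = (pi * 1.055e-34)^2 / (2 * 9.109e-31 * (2.7e-09)^2)
E(J) = 8.27135e-21
E = E(J) / 1.602e-19 = 0.0516 eV

0.0516


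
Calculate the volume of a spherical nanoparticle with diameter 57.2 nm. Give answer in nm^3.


Radius r = 57.2/2 = 28.6 nm
Volume V = (4/3) * pi * r^3
V = (4/3) * pi * (28.6)^3
V = 97991.12 nm^3

97991.12


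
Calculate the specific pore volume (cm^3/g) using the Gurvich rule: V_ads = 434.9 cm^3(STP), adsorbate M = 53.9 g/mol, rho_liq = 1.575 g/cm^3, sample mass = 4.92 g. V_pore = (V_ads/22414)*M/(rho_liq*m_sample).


Moles adsorbed n = V_ads / 22414 = 434.9 / 22414 = 1.940305e-02 mol
Liquid volume V_liq = n * M / rho_liq = 1.940305e-02 * 53.9 / 1.575 = 0.66402 cm^3
Specific pore volume V_pore = V_liq / m_sample = 0.66402 / 4.92
V_pore = 0.135 cm^3/g

0.135


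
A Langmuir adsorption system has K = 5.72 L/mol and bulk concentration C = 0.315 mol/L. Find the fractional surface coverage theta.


Langmuir isotherm: theta = K*C / (1 + K*C)
K*C = 5.72 * 0.315 = 1.8018
theta = 1.8018 / (1 + 1.8018) = 1.8018 / 2.8018
theta = 0.6431

0.6431


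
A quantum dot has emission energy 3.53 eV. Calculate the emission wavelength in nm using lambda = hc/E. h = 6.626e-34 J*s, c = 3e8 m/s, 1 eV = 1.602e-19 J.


Convert energy: E = 3.53 eV = 3.53 * 1.602e-19 = 5.65506e-19 J
lambda = h*c / E = 6.626e-34 * 3e8 / 5.65506e-19
lambda = 3.51508e-07 m = 351.5 nm

351.5


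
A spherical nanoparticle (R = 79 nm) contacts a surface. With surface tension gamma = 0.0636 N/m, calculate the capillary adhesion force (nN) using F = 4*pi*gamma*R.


Convert radius: R = 79 nm = 7.9e-08 m
F = 4 * pi * gamma * R
F = 4 * pi * 0.0636 * 7.9e-08
F = 6.31385e-08 N = 63.1385 nN

63.1385


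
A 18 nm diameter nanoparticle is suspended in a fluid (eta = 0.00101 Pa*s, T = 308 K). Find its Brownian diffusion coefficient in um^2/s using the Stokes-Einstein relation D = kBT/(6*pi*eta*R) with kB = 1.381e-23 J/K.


Radius R = 18/2 = 9 nm = 9e-09 m
D = kB*T / (6*pi*eta*R)
D = 1.381e-23 * 308 / (6 * pi * 0.00101 * 9e-09)
D = 2.48244e-11 m^2/s = 24.824 um^2/s

24.824


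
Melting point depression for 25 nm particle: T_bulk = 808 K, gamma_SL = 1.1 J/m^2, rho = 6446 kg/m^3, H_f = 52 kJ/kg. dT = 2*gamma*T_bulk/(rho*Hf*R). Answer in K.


Radius R = 25/2 = 12.5 nm = 1.25e-08 m
Convert H_f = 52 kJ/kg = 52000 J/kg
dT = 2 * gamma_SL * T_bulk / (rho * H_f * R)
dT = 2 * 1.1 * 808 / (6446 * 52000 * 1.25e-08)
dT = 424.3 K

424.3


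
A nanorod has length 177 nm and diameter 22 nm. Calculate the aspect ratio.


Aspect ratio AR = length / diameter
AR = 177 / 22
AR = 8.05

8.05


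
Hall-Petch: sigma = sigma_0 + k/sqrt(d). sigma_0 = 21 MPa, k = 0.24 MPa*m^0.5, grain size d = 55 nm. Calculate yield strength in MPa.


d = 55 nm = 5.5e-08 m
sqrt(d) = 0.0002345208
Hall-Petch contribution = k / sqrt(d) = 0.24 / 0.0002345208 = 1023.4 MPa
sigma = sigma_0 + k/sqrt(d) = 21 + 1023.4 = 1044.4 MPa

1044.4


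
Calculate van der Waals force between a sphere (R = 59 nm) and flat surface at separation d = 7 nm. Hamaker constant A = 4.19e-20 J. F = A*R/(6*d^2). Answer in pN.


Convert to SI: R = 59 nm = 5.9e-08 m, d = 7 nm = 7e-09 m
F = A * R / (6 * d^2)
F = 4.19e-20 * 5.9e-08 / (6 * (7e-09)^2)
F = 8.4085e-12 N = 8.409 pN

8.409


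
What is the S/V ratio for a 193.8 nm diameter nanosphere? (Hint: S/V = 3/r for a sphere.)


Radius r = 193.8/2 = 96.9 nm
S/V = 3 / r = 3 / 96.9
S/V = 0.031 nm^-1

0.031


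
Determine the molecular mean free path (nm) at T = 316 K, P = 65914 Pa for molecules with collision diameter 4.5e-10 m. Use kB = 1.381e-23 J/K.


Mean free path: lambda = kB*T / (sqrt(2) * pi * d^2 * P)
lambda = 1.381e-23 * 316 / (sqrt(2) * pi * (4.5e-10)^2 * 65914)
lambda = 7.3589e-08 m
lambda = 73.59 nm

73.59


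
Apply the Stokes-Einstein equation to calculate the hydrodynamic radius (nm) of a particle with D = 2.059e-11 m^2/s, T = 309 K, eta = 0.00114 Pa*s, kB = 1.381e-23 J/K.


Stokes-Einstein: R = kB*T / (6*pi*eta*D)
R = 1.381e-23 * 309 / (6 * pi * 0.00114 * 2.059e-11)
R = 9.64472e-09 m = 9.64 nm

9.64


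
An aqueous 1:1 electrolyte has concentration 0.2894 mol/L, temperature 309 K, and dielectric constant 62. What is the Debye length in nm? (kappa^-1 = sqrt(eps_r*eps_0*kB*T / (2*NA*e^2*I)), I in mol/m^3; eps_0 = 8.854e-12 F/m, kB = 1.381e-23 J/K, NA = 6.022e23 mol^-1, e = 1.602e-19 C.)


Ionic strength I = 0.2894 * 1^2 * 1000 = 289.4 mol/m^3
kappa^-1 = sqrt(62 * 8.854e-12 * 1.381e-23 * 309 / (2 * 6.022e23 * (1.602e-19)^2 * 289.4))
kappa^-1 = 0.512 nm

0.512


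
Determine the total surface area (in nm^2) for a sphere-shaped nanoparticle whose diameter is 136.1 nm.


Radius r = 136.1/2 = 68.05 nm
Surface area SA = 4 * pi * r^2
SA = 4 * pi * (68.05)^2
SA = 58192.38 nm^2

58192.38


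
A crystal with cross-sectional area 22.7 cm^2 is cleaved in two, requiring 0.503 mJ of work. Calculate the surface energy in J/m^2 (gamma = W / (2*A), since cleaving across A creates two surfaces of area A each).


Convert: A = 22.7 cm^2 = 0.00227 m^2, W = 0.503 mJ = 0.000503 J
Cleaving exposes two faces of area A, so total new surface = 2*A and gamma = W / (2*A)
gamma = 0.000503 / (2 * 0.00227)
gamma = 0.111 J/m^2

0.111


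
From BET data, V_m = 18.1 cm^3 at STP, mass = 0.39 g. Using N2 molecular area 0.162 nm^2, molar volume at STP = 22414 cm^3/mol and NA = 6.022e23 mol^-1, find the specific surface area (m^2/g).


Number of moles in monolayer = V_m / 22414 = 18.1 / 22414 = 0.00080753
Number of molecules = moles * NA = 0.00080753 * 6.022e23
SA = molecules * sigma / mass
SA = (18.1 / 22414) * 6.022e23 * 0.162e-18 / 0.39
SA = 202.0 m^2/g

202.0


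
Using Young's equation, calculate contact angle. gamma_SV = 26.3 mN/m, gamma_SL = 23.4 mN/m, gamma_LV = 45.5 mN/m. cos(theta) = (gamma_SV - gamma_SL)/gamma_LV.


cos(theta) = (gamma_SV - gamma_SL) / gamma_LV
cos(theta) = (26.3 - 23.4) / 45.5
cos(theta) = 0.063736
theta = arccos(0.063736) = 86.35 degrees

86.35


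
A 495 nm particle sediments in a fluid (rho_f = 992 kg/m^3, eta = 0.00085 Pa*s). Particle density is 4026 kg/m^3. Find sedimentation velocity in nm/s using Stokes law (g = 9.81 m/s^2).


Radius R = 495/2 nm = 2.475e-07 m
Density difference = 4026 - 992 = 3034 kg/m^3
v = 2 * R^2 * (rho_p - rho_f) * g / (9 * eta)
v = 2 * (2.475e-07)^2 * 3034 * 9.81 / (9 * 0.00085)
v = 4.76654e-07 m/s = 476.6543 nm/s

476.6543


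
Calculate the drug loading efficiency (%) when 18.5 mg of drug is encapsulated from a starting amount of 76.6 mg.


Drug loading efficiency = (drug loaded / drug initial) * 100
DLE = 18.5 / 76.6 * 100
DLE = 0.2415 * 100
DLE = 24.15%

24.15


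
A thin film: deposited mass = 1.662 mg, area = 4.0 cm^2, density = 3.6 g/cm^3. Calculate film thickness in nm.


Convert: m = 1.662 mg = 1.6620e-06 kg, A = 4.0 cm^2 = 4.0000e-04 m^2, rho = 3.6 g/cm^3 = 3600 kg/m^3
t = m / (A * rho)
t = 1.6620e-06 / (4.0000e-04 * 3600)
t = 1.1542e-06 m = 1154.2 nm

1154.2


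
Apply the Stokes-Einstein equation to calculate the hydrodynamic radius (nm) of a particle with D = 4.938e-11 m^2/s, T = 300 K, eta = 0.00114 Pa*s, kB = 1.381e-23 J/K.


Stokes-Einstein: R = kB*T / (6*pi*eta*D)
R = 1.381e-23 * 300 / (6 * pi * 0.00114 * 4.938e-11)
R = 3.90443e-09 m = 3.9 nm

3.9


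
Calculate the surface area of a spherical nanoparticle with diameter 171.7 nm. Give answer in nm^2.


Radius r = 171.7/2 = 85.85 nm
Surface area SA = 4 * pi * r^2
SA = 4 * pi * (85.85)^2
SA = 92616.95 nm^2

92616.95


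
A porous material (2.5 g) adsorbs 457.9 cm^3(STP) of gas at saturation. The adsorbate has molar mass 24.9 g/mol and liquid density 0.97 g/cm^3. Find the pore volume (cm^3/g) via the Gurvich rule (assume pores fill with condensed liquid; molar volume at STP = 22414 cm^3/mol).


Moles adsorbed n = V_ads / 22414 = 457.9 / 22414 = 2.042920e-02 mol
Liquid volume V_liq = n * M / rho_liq = 2.042920e-02 * 24.9 / 0.97 = 0.52442 cm^3
Specific pore volume V_pore = V_liq / m_sample = 0.52442 / 2.5
V_pore = 0.2098 cm^3/g

0.2098


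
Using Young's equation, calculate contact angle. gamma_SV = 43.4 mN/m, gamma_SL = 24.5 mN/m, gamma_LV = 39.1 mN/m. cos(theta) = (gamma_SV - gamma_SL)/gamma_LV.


cos(theta) = (gamma_SV - gamma_SL) / gamma_LV
cos(theta) = (43.4 - 24.5) / 39.1
cos(theta) = 0.483376
theta = arccos(0.483376) = 61.09 degrees

61.09


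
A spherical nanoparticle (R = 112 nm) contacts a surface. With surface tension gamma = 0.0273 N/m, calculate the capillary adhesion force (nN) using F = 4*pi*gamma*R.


Convert radius: R = 112 nm = 1.12e-07 m
F = 4 * pi * gamma * R
F = 4 * pi * 0.0273 * 1.12e-07
F = 3.84229e-08 N = 38.4229 nN

38.4229


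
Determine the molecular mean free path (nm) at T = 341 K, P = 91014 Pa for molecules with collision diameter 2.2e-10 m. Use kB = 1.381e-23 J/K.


Mean free path: lambda = kB*T / (sqrt(2) * pi * d^2 * P)
lambda = 1.381e-23 * 341 / (sqrt(2) * pi * (2.2e-10)^2 * 91014)
lambda = 2.40619e-07 m
lambda = 240.62 nm

240.62


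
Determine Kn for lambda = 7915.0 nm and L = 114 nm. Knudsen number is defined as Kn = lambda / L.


Knudsen number Kn = lambda / L
Kn = 7915.0 / 114
Kn = 69.4298

69.4298


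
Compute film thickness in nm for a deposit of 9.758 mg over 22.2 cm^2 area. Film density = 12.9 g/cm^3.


Convert: m = 9.758 mg = 9.7580e-06 kg, A = 22.2 cm^2 = 2.2200e-03 m^2, rho = 12.9 g/cm^3 = 12900 kg/m^3
t = m / (A * rho)
t = 9.7580e-06 / (2.2200e-03 * 12900)
t = 3.4074e-07 m = 340.7 nm

340.7


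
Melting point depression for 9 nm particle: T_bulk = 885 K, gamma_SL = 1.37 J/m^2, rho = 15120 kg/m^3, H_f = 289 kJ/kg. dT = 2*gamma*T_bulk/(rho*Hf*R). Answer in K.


Radius R = 9/2 = 4.5 nm = 4.5e-09 m
Convert H_f = 289 kJ/kg = 289000 J/kg
dT = 2 * gamma_SL * T_bulk / (rho * H_f * R)
dT = 2 * 1.37 * 885 / (15120 * 289000 * 4.5e-09)
dT = 123.3 K

123.3


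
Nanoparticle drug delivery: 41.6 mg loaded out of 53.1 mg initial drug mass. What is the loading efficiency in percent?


Drug loading efficiency = (drug loaded / drug initial) * 100
DLE = 41.6 / 53.1 * 100
DLE = 0.7834 * 100
DLE = 78.34%

78.34


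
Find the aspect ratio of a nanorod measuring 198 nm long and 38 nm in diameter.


Aspect ratio AR = length / diameter
AR = 198 / 38
AR = 5.21

5.21


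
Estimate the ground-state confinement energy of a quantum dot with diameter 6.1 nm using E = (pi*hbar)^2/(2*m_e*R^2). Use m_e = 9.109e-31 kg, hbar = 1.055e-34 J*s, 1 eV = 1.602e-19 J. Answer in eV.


Radius R = 6.1/2 = 3.05 nm = 3.05e-09 m
E = (pi * 1.055e-34)^2 / (2 * 9.109e-31 * (3.05e-09)^2)
E(J) = 6.48193e-21
E = E(J) / 1.602e-19 = 0.0405 eV

0.0405


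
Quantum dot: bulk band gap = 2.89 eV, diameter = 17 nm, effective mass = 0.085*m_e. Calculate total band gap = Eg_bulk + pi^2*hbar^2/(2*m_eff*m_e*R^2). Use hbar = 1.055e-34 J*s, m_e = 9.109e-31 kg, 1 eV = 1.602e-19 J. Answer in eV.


Radius R = 17/2 nm = 8.5e-09 m
Confinement energy dE = pi^2 * hbar^2 / (2 * m_eff * m_e * R^2)
dE = pi^2 * (1.055e-34)^2 / (2 * 0.085 * 9.109e-31 * (8.5e-09)^2) J, divided by 1.602e-19 J/eV
dE = 0.0613 eV
Total band gap = E_g(bulk) + dE = 2.89 + 0.0613 = 2.9513 eV

2.9513


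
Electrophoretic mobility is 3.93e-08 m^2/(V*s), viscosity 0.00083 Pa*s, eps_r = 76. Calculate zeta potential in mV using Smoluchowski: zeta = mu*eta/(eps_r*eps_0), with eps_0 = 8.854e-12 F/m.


Smoluchowski equation: zeta = mu * eta / (eps_r * eps_0)
zeta = 3.93e-08 * 0.00083 / (76 * 8.854e-12)
zeta = 0.048475 V = 48.47 mV

48.47


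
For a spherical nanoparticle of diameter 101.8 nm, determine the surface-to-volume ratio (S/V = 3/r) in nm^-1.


Radius r = 101.8/2 = 50.9 nm
S/V = 3 / r = 3 / 50.9
S/V = 0.0589 nm^-1

0.0589


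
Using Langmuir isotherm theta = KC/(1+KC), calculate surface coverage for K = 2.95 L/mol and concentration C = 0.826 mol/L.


Langmuir isotherm: theta = K*C / (1 + K*C)
K*C = 2.95 * 0.826 = 2.4367
theta = 2.4367 / (1 + 2.4367) = 2.4367 / 3.4367
theta = 0.709

0.709


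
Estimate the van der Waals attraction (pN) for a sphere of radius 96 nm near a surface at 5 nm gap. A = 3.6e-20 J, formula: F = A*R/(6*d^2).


Convert to SI: R = 96 nm = 9.6e-08 m, d = 5 nm = 5e-09 m
F = A * R / (6 * d^2)
F = 3.6e-20 * 9.6e-08 / (6 * (5e-09)^2)
F = 2.304e-11 N = 23.04 pN

23.04


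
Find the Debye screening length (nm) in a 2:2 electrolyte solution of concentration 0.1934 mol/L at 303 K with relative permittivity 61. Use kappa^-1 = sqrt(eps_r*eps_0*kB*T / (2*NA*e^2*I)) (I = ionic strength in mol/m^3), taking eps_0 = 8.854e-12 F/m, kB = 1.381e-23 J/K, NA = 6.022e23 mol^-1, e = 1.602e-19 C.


Ionic strength I = 0.1934 * 2^2 * 1000 = 773.6 mol/m^3
kappa^-1 = sqrt(61 * 8.854e-12 * 1.381e-23 * 303 / (2 * 6.022e23 * (1.602e-19)^2 * 773.6))
kappa^-1 = 0.307 nm

0.307


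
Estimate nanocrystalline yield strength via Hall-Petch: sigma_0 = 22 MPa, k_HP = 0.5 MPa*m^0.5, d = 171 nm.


d = 171 nm = 1.71e-07 m
sqrt(d) = 0.0004135215
Hall-Petch contribution = k / sqrt(d) = 0.5 / 0.0004135215 = 1209.1 MPa
sigma = sigma_0 + k/sqrt(d) = 22 + 1209.1 = 1231.1 MPa

1231.1


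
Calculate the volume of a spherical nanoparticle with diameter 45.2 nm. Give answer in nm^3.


Radius r = 45.2/2 = 22.6 nm
Volume V = (4/3) * pi * r^3
V = (4/3) * pi * (22.6)^3
V = 48351.94 nm^3

48351.94


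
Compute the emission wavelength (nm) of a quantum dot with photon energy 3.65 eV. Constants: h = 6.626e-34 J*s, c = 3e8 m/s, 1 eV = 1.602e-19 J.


Convert energy: E = 3.65 eV = 3.65 * 1.602e-19 = 5.8473e-19 J
lambda = h*c / E = 6.626e-34 * 3e8 / 5.8473e-19
lambda = 3.39952e-07 m = 340.0 nm

340.0


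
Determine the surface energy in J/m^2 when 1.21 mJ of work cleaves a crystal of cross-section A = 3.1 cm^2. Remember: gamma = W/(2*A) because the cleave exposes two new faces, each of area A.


Convert: A = 3.1 cm^2 = 0.00031 m^2, W = 1.21 mJ = 0.00121 J
Cleaving exposes two faces of area A, so total new surface = 2*A and gamma = W / (2*A)
gamma = 0.00121 / (2 * 0.00031)
gamma = 1.952 J/m^2

1.952


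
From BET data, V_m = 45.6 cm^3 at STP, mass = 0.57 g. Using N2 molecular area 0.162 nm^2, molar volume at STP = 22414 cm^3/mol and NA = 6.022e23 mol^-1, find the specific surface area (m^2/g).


Number of moles in monolayer = V_m / 22414 = 45.6 / 22414 = 0.00203444
Number of molecules = moles * NA = 0.00203444 * 6.022e23
SA = molecules * sigma / mass
SA = (45.6 / 22414) * 6.022e23 * 0.162e-18 / 0.57
SA = 348.2 m^2/g

348.2


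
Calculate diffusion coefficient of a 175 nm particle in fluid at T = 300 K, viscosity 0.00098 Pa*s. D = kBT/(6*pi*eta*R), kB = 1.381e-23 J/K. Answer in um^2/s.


Radius R = 175/2 = 87.5 nm = 8.75e-08 m
D = kB*T / (6*pi*eta*R)
D = 1.381e-23 * 300 / (6 * pi * 0.00098 * 8.75e-08)
D = 2.56318e-12 m^2/s = 2.563 um^2/s

2.563


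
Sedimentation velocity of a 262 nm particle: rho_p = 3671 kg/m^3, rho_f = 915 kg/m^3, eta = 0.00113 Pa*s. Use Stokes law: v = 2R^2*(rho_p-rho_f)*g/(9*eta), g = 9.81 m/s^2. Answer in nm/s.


Radius R = 262/2 nm = 1.31e-07 m
Density difference = 3671 - 915 = 2756 kg/m^3
v = 2 * R^2 * (rho_p - rho_f) * g / (9 * eta)
v = 2 * (1.31e-07)^2 * 2756 * 9.81 / (9 * 0.00113)
v = 9.12431e-08 m/s = 91.2431 nm/s

91.2431


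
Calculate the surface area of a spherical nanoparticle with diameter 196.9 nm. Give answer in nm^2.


Radius r = 196.9/2 = 98.45 nm
Surface area SA = 4 * pi * r^2
SA = 4 * pi * (98.45)^2
SA = 121798.32 nm^2

121798.32


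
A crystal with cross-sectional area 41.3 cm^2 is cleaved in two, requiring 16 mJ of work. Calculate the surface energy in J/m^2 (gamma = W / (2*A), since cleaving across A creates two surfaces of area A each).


Convert: A = 41.3 cm^2 = 0.00413 m^2, W = 16 mJ = 0.016 J
Cleaving exposes two faces of area A, so total new surface = 2*A and gamma = W / (2*A)
gamma = 0.016 / (2 * 0.00413)
gamma = 1.937 J/m^2

1.937


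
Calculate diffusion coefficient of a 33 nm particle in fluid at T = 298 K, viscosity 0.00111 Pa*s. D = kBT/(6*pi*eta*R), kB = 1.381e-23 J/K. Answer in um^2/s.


Radius R = 33/2 = 16.5 nm = 1.65e-08 m
D = kB*T / (6*pi*eta*R)
D = 1.381e-23 * 298 / (6 * pi * 0.00111 * 1.65e-08)
D = 1.19207e-11 m^2/s = 11.921 um^2/s

11.921


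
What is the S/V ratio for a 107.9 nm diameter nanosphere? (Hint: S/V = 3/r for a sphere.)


Radius r = 107.9/2 = 53.95 nm
S/V = 3 / r = 3 / 53.95
S/V = 0.0556 nm^-1

0.0556


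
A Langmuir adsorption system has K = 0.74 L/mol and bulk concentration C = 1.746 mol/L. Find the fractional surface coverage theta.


Langmuir isotherm: theta = K*C / (1 + K*C)
K*C = 0.74 * 1.746 = 1.29204
theta = 1.29204 / (1 + 1.29204) = 1.29204 / 2.29204
theta = 0.5637

0.5637


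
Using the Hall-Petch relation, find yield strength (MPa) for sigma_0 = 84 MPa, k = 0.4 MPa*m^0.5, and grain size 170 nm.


d = 170 nm = 1.7e-07 m
sqrt(d) = 0.0004123106
Hall-Petch contribution = k / sqrt(d) = 0.4 / 0.0004123106 = 970.1 MPa
sigma = sigma_0 + k/sqrt(d) = 84 + 970.1 = 1054.1 MPa

1054.1


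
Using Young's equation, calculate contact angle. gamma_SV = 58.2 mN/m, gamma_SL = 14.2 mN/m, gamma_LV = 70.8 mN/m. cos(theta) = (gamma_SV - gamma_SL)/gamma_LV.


cos(theta) = (gamma_SV - gamma_SL) / gamma_LV
cos(theta) = (58.2 - 14.2) / 70.8
cos(theta) = 0.621469
theta = arccos(0.621469) = 51.58 degrees

51.58


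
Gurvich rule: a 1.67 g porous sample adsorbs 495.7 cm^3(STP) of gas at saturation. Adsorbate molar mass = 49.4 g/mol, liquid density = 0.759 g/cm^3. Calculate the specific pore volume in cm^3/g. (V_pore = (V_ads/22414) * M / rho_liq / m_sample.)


Moles adsorbed n = V_ads / 22414 = 495.7 / 22414 = 2.211564e-02 mol
Liquid volume V_liq = n * M / rho_liq = 2.211564e-02 * 49.4 / 0.759 = 1.43941 cm^3
Specific pore volume V_pore = V_liq / m_sample = 1.43941 / 1.67
V_pore = 0.8619 cm^3/g

0.8619


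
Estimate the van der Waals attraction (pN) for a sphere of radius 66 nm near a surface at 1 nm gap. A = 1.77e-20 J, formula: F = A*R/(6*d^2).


Convert to SI: R = 66 nm = 6.6e-08 m, d = 1 nm = 1e-09 m
F = A * R / (6 * d^2)
F = 1.77e-20 * 6.6e-08 / (6 * (1e-09)^2)
F = 1.947e-10 N = 194.7 pN

194.7


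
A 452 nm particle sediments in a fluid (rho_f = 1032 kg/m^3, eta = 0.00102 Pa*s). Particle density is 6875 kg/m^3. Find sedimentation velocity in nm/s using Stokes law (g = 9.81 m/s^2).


Radius R = 452/2 nm = 2.26e-07 m
Density difference = 6875 - 1032 = 5843 kg/m^3
v = 2 * R^2 * (rho_p - rho_f) * g / (9 * eta)
v = 2 * (2.26e-07)^2 * 5843 * 9.81 / (9 * 0.00102)
v = 6.37836e-07 m/s = 637.8361 nm/s

637.8361


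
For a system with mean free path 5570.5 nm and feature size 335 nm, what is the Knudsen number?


Knudsen number Kn = lambda / L
Kn = 5570.5 / 335
Kn = 16.6284

16.6284


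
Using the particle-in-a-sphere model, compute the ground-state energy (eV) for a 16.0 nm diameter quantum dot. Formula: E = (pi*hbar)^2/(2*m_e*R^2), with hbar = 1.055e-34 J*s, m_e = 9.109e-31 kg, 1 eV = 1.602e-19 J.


Radius R = 16.0/2 = 8 nm = 8e-09 m
E = (pi * 1.055e-34)^2 / (2 * 9.109e-31 * (8e-09)^2)
E(J) = 9.42159e-22
E = E(J) / 1.602e-19 = 0.0059 eV

0.0059


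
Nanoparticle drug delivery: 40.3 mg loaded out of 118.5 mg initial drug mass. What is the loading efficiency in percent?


Drug loading efficiency = (drug loaded / drug initial) * 100
DLE = 40.3 / 118.5 * 100
DLE = 0.3401 * 100
DLE = 34.01%

34.01


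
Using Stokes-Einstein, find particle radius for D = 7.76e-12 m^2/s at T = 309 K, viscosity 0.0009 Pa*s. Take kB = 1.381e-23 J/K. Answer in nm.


Stokes-Einstein: R = kB*T / (6*pi*eta*D)
R = 1.381e-23 * 309 / (6 * pi * 0.0009 * 7.76e-12)
R = 3.24151e-08 m = 32.42 nm

32.42


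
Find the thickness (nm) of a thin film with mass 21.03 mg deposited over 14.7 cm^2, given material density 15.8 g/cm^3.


Convert: m = 21.03 mg = 2.1030e-05 kg, A = 14.7 cm^2 = 1.4700e-03 m^2, rho = 15.8 g/cm^3 = 15800 kg/m^3
t = m / (A * rho)
t = 2.1030e-05 / (1.4700e-03 * 15800)
t = 9.0545e-07 m = 905.5 nm

905.5


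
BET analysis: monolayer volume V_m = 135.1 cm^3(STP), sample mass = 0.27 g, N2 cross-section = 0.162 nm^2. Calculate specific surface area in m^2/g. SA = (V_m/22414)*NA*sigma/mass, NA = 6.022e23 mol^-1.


Number of moles in monolayer = V_m / 22414 = 135.1 / 22414 = 0.00602748
Number of molecules = moles * NA = 0.00602748 * 6.022e23
SA = molecules * sigma / mass
SA = (135.1 / 22414) * 6.022e23 * 0.162e-18 / 0.27
SA = 2177.9 m^2/g

2177.9


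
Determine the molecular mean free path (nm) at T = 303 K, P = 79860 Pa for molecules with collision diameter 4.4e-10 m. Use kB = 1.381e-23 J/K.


Mean free path: lambda = kB*T / (sqrt(2) * pi * d^2 * P)
lambda = 1.381e-23 * 303 / (sqrt(2) * pi * (4.4e-10)^2 * 79860)
lambda = 6.09168e-08 m
lambda = 60.92 nm

60.92


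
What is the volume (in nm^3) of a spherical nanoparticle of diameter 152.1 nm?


Radius r = 152.1/2 = 76.05 nm
Volume V = (4/3) * pi * r^3
V = (4/3) * pi * (76.05)^3
V = 1842409.92 nm^3

1842409.92


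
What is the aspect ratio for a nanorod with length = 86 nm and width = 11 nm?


Aspect ratio AR = length / diameter
AR = 86 / 11
AR = 7.82

7.82


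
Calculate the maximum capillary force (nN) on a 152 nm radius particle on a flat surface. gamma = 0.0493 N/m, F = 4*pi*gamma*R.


Convert radius: R = 152 nm = 1.52e-07 m
F = 4 * pi * gamma * R
F = 4 * pi * 0.0493 * 1.52e-07
F = 9.41674e-08 N = 94.1674 nN

94.1674


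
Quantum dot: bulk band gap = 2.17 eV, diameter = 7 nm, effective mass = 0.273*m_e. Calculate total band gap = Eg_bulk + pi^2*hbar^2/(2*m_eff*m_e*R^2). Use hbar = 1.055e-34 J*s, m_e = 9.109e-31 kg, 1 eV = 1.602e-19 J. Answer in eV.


Radius R = 7/2 nm = 3.5e-09 m
Confinement energy dE = pi^2 * hbar^2 / (2 * m_eff * m_e * R^2)
dE = pi^2 * (1.055e-34)^2 / (2 * 0.273 * 9.109e-31 * (3.5e-09)^2) J, divided by 1.602e-19 J/eV
dE = 0.1125 eV
Total band gap = E_g(bulk) + dE = 2.17 + 0.1125 = 2.2825 eV

2.2825


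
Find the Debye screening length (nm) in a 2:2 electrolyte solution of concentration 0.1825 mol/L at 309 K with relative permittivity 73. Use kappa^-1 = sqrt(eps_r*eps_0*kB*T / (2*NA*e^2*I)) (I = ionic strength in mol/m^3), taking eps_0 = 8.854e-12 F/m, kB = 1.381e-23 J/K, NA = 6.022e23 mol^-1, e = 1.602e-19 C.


Ionic strength I = 0.1825 * 2^2 * 1000 = 730 mol/m^3
kappa^-1 = sqrt(73 * 8.854e-12 * 1.381e-23 * 309 / (2 * 6.022e23 * (1.602e-19)^2 * 730))
kappa^-1 = 0.35 nm

0.35


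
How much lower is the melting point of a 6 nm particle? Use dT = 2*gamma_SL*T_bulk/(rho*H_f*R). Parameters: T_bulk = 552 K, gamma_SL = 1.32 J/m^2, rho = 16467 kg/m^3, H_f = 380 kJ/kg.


Radius R = 6/2 = 3 nm = 3e-09 m
Convert H_f = 380 kJ/kg = 380000 J/kg
dT = 2 * gamma_SL * T_bulk / (rho * H_f * R)
dT = 2 * 1.32 * 552 / (16467 * 380000 * 3e-09)
dT = 77.6 K

77.6


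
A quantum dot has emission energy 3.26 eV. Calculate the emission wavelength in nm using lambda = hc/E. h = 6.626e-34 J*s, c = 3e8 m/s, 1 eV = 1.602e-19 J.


Convert energy: E = 3.26 eV = 3.26 * 1.602e-19 = 5.22252e-19 J
lambda = h*c / E = 6.626e-34 * 3e8 / 5.22252e-19
lambda = 3.80621e-07 m = 380.6 nm

380.6


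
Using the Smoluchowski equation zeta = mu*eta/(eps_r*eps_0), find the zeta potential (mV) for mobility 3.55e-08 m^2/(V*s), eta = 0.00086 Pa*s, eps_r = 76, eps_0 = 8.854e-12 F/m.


Smoluchowski equation: zeta = mu * eta / (eps_r * eps_0)
zeta = 3.55e-08 * 0.00086 / (76 * 8.854e-12)
zeta = 0.045371 V = 45.37 mV

45.37


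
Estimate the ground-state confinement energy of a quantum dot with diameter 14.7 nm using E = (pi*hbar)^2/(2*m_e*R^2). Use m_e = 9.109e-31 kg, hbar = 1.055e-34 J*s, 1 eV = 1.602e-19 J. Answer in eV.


Radius R = 14.7/2 = 7.35 nm = 7.35e-09 m
E = (pi * 1.055e-34)^2 / (2 * 9.109e-31 * (7.35e-09)^2)
E(J) = 1.11617e-21
E = E(J) / 1.602e-19 = 0.007 eV

0.007


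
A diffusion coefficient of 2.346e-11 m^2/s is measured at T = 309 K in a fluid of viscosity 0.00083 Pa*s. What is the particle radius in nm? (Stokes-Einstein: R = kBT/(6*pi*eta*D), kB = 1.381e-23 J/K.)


Stokes-Einstein: R = kB*T / (6*pi*eta*D)
R = 1.381e-23 * 309 / (6 * pi * 0.00083 * 2.346e-11)
R = 1.16264e-08 m = 11.63 nm

11.63


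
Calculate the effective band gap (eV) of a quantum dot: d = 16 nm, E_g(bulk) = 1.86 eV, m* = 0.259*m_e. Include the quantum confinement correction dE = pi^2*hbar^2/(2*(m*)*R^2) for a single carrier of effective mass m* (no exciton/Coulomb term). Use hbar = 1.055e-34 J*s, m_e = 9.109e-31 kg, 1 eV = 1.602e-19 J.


Radius R = 16/2 nm = 8e-09 m
Confinement energy dE = pi^2 * hbar^2 / (2 * m_eff * m_e * R^2)
dE = pi^2 * (1.055e-34)^2 / (2 * 0.259 * 9.109e-31 * (8e-09)^2) J, divided by 1.602e-19 J/eV
dE = 0.0227 eV
Total band gap = E_g(bulk) + dE = 1.86 + 0.0227 = 1.8827 eV

1.8827


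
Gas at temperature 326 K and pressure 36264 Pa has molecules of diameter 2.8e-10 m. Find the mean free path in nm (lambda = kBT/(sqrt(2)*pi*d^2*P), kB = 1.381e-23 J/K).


Mean free path: lambda = kB*T / (sqrt(2) * pi * d^2 * P)
lambda = 1.381e-23 * 326 / (sqrt(2) * pi * (2.8e-10)^2 * 36264)
lambda = 3.56414e-07 m
lambda = 356.41 nm

356.41


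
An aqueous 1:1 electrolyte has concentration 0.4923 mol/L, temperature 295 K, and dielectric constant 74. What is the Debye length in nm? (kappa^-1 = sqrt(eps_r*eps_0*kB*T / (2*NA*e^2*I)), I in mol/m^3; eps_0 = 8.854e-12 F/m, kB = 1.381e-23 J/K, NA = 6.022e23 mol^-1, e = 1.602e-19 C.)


Ionic strength I = 0.4923 * 1^2 * 1000 = 492.3 mol/m^3
kappa^-1 = sqrt(74 * 8.854e-12 * 1.381e-23 * 295 / (2 * 6.022e23 * (1.602e-19)^2 * 492.3))
kappa^-1 = 0.419 nm

0.419


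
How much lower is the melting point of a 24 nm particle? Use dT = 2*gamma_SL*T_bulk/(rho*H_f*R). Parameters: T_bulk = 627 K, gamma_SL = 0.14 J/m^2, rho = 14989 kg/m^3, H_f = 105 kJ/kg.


Radius R = 24/2 = 12 nm = 1.2e-08 m
Convert H_f = 105 kJ/kg = 105000 J/kg
dT = 2 * gamma_SL * T_bulk / (rho * H_f * R)
dT = 2 * 0.14 * 627 / (14989 * 105000 * 1.2e-08)
dT = 9.3 K

9.3


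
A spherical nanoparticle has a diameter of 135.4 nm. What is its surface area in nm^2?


Radius r = 135.4/2 = 67.7 nm
Surface area SA = 4 * pi * r^2
SA = 4 * pi * (67.7)^2
SA = 57595.32 nm^2

57595.32


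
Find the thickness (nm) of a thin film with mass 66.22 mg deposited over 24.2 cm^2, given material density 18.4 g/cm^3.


Convert: m = 66.22 mg = 6.6220e-05 kg, A = 24.2 cm^2 = 2.4200e-03 m^2, rho = 18.4 g/cm^3 = 18400 kg/m^3
t = m / (A * rho)
t = 6.6220e-05 / (2.4200e-03 * 18400)
t = 1.4872e-06 m = 1487.2 nm

1487.2


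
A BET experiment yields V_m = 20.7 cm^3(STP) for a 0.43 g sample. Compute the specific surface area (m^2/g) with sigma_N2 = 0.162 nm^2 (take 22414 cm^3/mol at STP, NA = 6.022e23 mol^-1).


Number of moles in monolayer = V_m / 22414 = 20.7 / 22414 = 0.00092353
Number of molecules = moles * NA = 0.00092353 * 6.022e23
SA = molecules * sigma / mass
SA = (20.7 / 22414) * 6.022e23 * 0.162e-18 / 0.43
SA = 209.5 m^2/g

209.5


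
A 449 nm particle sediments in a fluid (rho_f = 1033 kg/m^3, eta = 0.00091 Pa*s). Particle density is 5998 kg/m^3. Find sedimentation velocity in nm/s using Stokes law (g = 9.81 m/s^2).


Radius R = 449/2 nm = 2.245e-07 m
Density difference = 5998 - 1033 = 4965 kg/m^3
v = 2 * R^2 * (rho_p - rho_f) * g / (9 * eta)
v = 2 * (2.245e-07)^2 * 4965 * 9.81 / (9 * 0.00091)
v = 5.99469e-07 m/s = 599.4694 nm/s

599.4694


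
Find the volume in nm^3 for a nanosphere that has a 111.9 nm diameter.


Radius r = 111.9/2 = 55.95 nm
Volume V = (4/3) * pi * r^3
V = (4/3) * pi * (55.95)^3
V = 733649.93 nm^3

733649.93


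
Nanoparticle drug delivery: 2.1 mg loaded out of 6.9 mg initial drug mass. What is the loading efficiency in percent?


Drug loading efficiency = (drug loaded / drug initial) * 100
DLE = 2.1 / 6.9 * 100
DLE = 0.3043 * 100
DLE = 30.43%

30.43


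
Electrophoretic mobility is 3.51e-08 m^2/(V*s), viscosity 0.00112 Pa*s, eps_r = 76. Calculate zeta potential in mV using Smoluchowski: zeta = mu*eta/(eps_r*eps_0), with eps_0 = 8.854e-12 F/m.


Smoluchowski equation: zeta = mu * eta / (eps_r * eps_0)
zeta = 3.51e-08 * 0.00112 / (76 * 8.854e-12)
zeta = 0.058421 V = 58.42 mV

58.42


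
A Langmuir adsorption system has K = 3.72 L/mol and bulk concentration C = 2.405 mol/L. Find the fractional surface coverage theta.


Langmuir isotherm: theta = K*C / (1 + K*C)
K*C = 3.72 * 2.405 = 8.9466
theta = 8.9466 / (1 + 8.9466) = 8.9466 / 9.9466
theta = 0.8995

0.8995


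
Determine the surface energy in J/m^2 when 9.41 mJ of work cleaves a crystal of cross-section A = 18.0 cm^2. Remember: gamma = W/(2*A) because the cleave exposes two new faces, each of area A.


Convert: A = 18.0 cm^2 = 0.0018 m^2, W = 9.41 mJ = 0.00941 J
Cleaving exposes two faces of area A, so total new surface = 2*A and gamma = W / (2*A)
gamma = 0.00941 / (2 * 0.0018)
gamma = 2.614 J/m^2

2.614


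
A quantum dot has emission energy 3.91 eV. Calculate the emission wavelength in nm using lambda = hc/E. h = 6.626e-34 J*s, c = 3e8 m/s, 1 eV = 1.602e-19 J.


Convert energy: E = 3.91 eV = 3.91 * 1.602e-19 = 6.26382e-19 J
lambda = h*c / E = 6.626e-34 * 3e8 / 6.26382e-19
lambda = 3.17346e-07 m = 317.3 nm

317.3


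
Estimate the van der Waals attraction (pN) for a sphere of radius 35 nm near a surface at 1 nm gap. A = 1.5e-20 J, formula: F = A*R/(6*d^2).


Convert to SI: R = 35 nm = 3.5e-08 m, d = 1 nm = 1e-09 m
F = A * R / (6 * d^2)
F = 1.5e-20 * 3.5e-08 / (6 * (1e-09)^2)
F = 8.75e-11 N = 87.5 pN

87.5


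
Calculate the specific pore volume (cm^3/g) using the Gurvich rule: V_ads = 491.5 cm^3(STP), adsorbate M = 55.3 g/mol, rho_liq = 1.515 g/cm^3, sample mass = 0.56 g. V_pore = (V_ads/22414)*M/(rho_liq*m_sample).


Moles adsorbed n = V_ads / 22414 = 491.5 / 22414 = 2.192826e-02 mol
Liquid volume V_liq = n * M / rho_liq = 2.192826e-02 * 55.3 / 1.515 = 0.80042 cm^3
Specific pore volume V_pore = V_liq / m_sample = 0.80042 / 0.56
V_pore = 1.4293 cm^3/g

1.4293


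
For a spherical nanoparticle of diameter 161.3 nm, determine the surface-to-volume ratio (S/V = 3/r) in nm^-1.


Radius r = 161.3/2 = 80.65 nm
S/V = 3 / r = 3 / 80.65
S/V = 0.0372 nm^-1

0.0372


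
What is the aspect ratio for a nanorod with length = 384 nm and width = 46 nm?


Aspect ratio AR = length / diameter
AR = 384 / 46
AR = 8.35

8.35


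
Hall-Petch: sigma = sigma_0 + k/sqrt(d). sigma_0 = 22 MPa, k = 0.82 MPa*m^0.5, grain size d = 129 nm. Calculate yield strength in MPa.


d = 129 nm = 1.29e-07 m
sqrt(d) = 0.0003591657
Hall-Petch contribution = k / sqrt(d) = 0.82 / 0.0003591657 = 2283.1 MPa
sigma = sigma_0 + k/sqrt(d) = 22 + 2283.1 = 2305.1 MPa

2305.1


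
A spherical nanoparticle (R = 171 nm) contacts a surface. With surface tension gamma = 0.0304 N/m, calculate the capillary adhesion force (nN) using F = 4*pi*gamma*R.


Convert radius: R = 171 nm = 1.71e-07 m
F = 4 * pi * gamma * R
F = 4 * pi * 0.0304 * 1.71e-07
F = 6.5325e-08 N = 65.325 nN

65.325


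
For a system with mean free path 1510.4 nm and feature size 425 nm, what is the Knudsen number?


Knudsen number Kn = lambda / L
Kn = 1510.4 / 425
Kn = 3.5539

3.5539


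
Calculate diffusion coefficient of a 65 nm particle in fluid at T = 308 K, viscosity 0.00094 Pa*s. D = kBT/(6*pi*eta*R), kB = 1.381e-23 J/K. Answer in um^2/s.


Radius R = 65/2 = 32.5 nm = 3.25e-08 m
D = kB*T / (6*pi*eta*R)
D = 1.381e-23 * 308 / (6 * pi * 0.00094 * 3.25e-08)
D = 7.38639e-12 m^2/s = 7.386 um^2/s

7.386


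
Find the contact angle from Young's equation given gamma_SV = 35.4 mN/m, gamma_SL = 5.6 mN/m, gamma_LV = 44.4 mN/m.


cos(theta) = (gamma_SV - gamma_SL) / gamma_LV
cos(theta) = (35.4 - 5.6) / 44.4
cos(theta) = 0.671171
theta = arccos(0.671171) = 47.84 degrees

47.84


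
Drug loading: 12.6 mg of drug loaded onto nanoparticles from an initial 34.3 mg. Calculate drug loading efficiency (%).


Drug loading efficiency = (drug loaded / drug initial) * 100
DLE = 12.6 / 34.3 * 100
DLE = 0.3673 * 100
DLE = 36.73%

36.73


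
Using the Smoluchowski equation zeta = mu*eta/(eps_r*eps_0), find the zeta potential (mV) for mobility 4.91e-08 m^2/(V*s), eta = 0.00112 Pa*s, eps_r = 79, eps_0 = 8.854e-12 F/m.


Smoluchowski equation: zeta = mu * eta / (eps_r * eps_0)
zeta = 4.91e-08 * 0.00112 / (79 * 8.854e-12)
zeta = 0.07862 V = 78.62 mV

78.62


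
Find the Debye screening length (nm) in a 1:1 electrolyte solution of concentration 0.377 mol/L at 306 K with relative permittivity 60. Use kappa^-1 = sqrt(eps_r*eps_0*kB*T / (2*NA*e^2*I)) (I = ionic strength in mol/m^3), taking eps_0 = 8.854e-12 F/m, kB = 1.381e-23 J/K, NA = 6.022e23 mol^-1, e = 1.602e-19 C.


Ionic strength I = 0.377 * 1^2 * 1000 = 377 mol/m^3
kappa^-1 = sqrt(60 * 8.854e-12 * 1.381e-23 * 306 / (2 * 6.022e23 * (1.602e-19)^2 * 377))
kappa^-1 = 0.439 nm

0.439


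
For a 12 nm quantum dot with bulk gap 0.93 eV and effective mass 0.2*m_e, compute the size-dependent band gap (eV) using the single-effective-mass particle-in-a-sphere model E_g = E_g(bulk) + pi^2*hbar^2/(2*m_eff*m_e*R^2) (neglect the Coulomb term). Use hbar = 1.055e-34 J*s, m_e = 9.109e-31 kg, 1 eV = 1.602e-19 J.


Radius R = 12/2 nm = 6e-09 m
Confinement energy dE = pi^2 * hbar^2 / (2 * m_eff * m_e * R^2)
dE = pi^2 * (1.055e-34)^2 / (2 * 0.2 * 9.109e-31 * (6e-09)^2) J, divided by 1.602e-19 J/eV
dE = 0.0523 eV
Total band gap = E_g(bulk) + dE = 0.93 + 0.0523 = 0.9823 eV

0.9823


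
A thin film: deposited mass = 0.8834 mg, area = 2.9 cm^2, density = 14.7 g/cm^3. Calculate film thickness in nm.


Convert: m = 0.8834 mg = 8.8340e-07 kg, A = 2.9 cm^2 = 2.9000e-04 m^2, rho = 14.7 g/cm^3 = 14700 kg/m^3
t = m / (A * rho)
t = 8.8340e-07 / (2.9000e-04 * 14700)
t = 2.0722e-07 m = 207.2 nm

207.2


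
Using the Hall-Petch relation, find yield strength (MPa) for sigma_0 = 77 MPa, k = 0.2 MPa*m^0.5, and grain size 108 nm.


d = 108 nm = 1.08e-07 m
sqrt(d) = 0.0003286335
Hall-Petch contribution = k / sqrt(d) = 0.2 / 0.0003286335 = 608.6 MPa
sigma = sigma_0 + k/sqrt(d) = 77 + 608.6 = 685.6 MPa

685.6


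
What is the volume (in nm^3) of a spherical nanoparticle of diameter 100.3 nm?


Radius r = 100.3/2 = 50.15 nm
Volume V = (4/3) * pi * r^3
V = (4/3) * pi * (50.15)^3
V = 528325.32 nm^3

528325.32


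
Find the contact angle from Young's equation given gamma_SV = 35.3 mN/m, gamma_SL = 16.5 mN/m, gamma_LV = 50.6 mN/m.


cos(theta) = (gamma_SV - gamma_SL) / gamma_LV
cos(theta) = (35.3 - 16.5) / 50.6
cos(theta) = 0.371542
theta = arccos(0.371542) = 68.19 degrees

68.19
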